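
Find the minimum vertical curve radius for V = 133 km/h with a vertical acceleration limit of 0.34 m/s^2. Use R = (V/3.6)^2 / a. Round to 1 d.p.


Convert speed: V = 133 / 3.6 = 36.9444 m/s
V^2 = 1364.892 m^2/s^2
R_v = 1364.892 / 0.34
R_v = 4014.4 m

4014.4


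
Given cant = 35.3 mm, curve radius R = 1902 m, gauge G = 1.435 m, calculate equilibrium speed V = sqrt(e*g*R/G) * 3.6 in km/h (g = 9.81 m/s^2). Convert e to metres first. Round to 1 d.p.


Convert cant: e = 35.3 mm = 0.0353 m
V_ms = sqrt(0.0353 * 9.81 * 1902 / 1.435)
V_ms = sqrt(458.989049) = 21.424 m/s
V = 21.424 * 3.6 = 77.1 km/h

77.1


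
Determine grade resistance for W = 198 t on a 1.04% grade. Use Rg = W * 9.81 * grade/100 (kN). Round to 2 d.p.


Rg = W * 9.81 * grade / 100
Rg = 198 * 9.81 * 1.04 / 100
Rg = 1942.38 * 0.0104
Rg = 20.20 kN

20.20


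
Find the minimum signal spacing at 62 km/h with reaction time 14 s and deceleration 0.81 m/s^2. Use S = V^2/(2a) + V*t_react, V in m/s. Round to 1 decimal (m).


V = 62 / 3.6 = 17.2222 m/s
Braking distance = 17.2222^2 / (2*0.81) = 183.0895 m
Sighting distance = 17.2222 * 14 = 241.1111 m
S = 183.0895 + 241.1111 = 424.2 m

424.2


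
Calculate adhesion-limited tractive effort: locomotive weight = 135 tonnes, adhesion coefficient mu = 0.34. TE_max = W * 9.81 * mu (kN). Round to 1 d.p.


TE_max = W * g * mu
TE_max = 135 * 9.81 * 0.34
TE_max = 1324.35 * 0.34
TE_max = 450.3 kN

450.3


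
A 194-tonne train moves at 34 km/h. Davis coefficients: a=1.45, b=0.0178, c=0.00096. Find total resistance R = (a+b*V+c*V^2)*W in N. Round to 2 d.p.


b*V = 0.0178 * 34 = 0.6052
c*V^2 = 0.00096 * 1156 = 1.10976
R_per_t = 1.45 + 0.6052 + 1.10976 = 3.16496 N/t
R_total = 3.16496 * 194 = 614.00 N

614.00


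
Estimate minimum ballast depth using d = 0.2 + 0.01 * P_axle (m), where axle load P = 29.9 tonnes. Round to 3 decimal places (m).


d = 0.2 + 0.01 * 29.9
d = 0.2 + 0.299
d = 0.499 m

0.499


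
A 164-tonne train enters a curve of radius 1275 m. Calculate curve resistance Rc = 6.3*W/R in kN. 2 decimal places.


Rc = 6.3 * W / R
Rc = 6.3 * 164 / 1275
Rc = 1033.2 / 1275
Rc = 0.81 kN

0.81


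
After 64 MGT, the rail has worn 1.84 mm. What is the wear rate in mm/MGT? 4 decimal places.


Wear rate = total wear / cumulative tonnage
Rate = 1.84 / 64
Rate = 0.0288 mm/MGT

0.0288


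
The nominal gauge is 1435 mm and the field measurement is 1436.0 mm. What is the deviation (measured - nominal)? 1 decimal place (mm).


Deviation = measured - nominal
Deviation = 1436.0 - 1435
Deviation = 1.0 mm

1.0


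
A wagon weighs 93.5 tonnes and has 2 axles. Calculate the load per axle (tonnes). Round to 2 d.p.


Load per axle = total weight / number of axles
Load = 93.5 / 2
Load = 46.75 tonnes

46.75


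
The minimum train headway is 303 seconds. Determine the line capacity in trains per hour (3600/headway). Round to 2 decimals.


Capacity = 3600 / headway
Capacity = 3600 / 303
Capacity = 11.88 trains/hour

11.88


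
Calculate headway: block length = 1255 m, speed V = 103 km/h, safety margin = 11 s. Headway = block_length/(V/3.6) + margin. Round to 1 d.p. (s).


V = 103 / 3.6 = 28.6111 m/s
Block traversal time = 1255 / 28.6111 = 43.8641 s
Headway = 43.8641 + 11
Headway = 54.9 s

54.9


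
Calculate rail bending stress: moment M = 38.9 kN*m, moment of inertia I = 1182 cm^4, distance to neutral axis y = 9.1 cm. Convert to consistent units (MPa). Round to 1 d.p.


Convert units:
M = 38.9 kN*m = 38900000 N*mm
y = 9.1 cm = 91 mm
I = 1182 cm^4 = 11820000 mm^4
sigma = 38900000 * 91 / 11820000
sigma = 299.5 MPa

299.5


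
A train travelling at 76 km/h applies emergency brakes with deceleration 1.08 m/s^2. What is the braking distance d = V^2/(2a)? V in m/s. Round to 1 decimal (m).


Convert speed: V = 76 / 3.6 = 21.1111 m/s
V^2 = 445.679
d = 445.679 / (2 * 1.08)
d = 445.679 / 2.16
d = 206.3 m

206.3


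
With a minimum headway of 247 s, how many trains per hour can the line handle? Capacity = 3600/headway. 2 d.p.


Capacity = 3600 / headway
Capacity = 3600 / 247
Capacity = 14.57 trains/hour

14.57


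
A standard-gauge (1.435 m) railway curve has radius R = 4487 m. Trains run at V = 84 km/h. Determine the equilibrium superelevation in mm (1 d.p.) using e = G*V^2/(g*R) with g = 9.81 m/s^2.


Convert speed: V = 84 / 3.6 = 23.3333 m/s
Apply formula: e = 1.435 * 23.3333^2 / (9.81 * 4487)
e = 1.435 * 544.4444 / 44017.47
e = 0.017749 m = 17.7 mm

17.7


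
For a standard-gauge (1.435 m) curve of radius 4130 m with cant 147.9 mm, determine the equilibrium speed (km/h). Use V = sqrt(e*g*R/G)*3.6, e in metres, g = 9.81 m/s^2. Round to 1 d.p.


Convert cant: e = 147.9 mm = 0.1479 m
V_ms = sqrt(0.1479 * 9.81 * 4130 / 1.435)
V_ms = sqrt(4175.758098) = 64.6201 m/s
V = 64.6201 * 3.6 = 232.6 km/h

232.6


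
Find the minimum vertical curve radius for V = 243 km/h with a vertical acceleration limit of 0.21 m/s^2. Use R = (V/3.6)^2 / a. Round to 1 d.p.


Convert speed: V = 243 / 3.6 = 67.5 m/s
V^2 = 4556.25 m^2/s^2
R_v = 4556.25 / 0.21
R_v = 21696.4 m

21696.4


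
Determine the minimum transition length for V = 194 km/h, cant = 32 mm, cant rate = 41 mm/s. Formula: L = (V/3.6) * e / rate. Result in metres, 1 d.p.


Convert speed: V = 194 / 3.6 = 53.8889 m/s
L = 53.8889 * 32 / 41
L = 1724.4444 / 41
L = 42.1 m

42.1


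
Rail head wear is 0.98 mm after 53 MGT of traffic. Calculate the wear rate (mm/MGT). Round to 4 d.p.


Wear rate = total wear / cumulative tonnage
Rate = 0.98 / 53
Rate = 0.0185 mm/MGT

0.0185


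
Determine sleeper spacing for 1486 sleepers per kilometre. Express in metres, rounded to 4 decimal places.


Spacing = 1000 m / number of sleepers
Spacing = 1000 / 1486
Spacing = 0.6729 m

0.6729


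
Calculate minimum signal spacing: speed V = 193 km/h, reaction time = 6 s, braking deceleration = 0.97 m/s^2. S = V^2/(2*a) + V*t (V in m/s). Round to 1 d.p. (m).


V = 193 / 3.6 = 53.6111 m/s
Braking distance = 53.6111^2 / (2*0.97) = 1481.5213 m
Sighting distance = 53.6111 * 6 = 321.6667 m
S = 1481.5213 + 321.6667 = 1803.2 m

1803.2


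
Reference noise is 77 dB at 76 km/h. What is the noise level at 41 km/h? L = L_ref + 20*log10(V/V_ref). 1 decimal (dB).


V/V_ref = 41 / 76 = 0.539474
log10(0.539474) = -0.26803
20 * -0.26803 = -5.3606
L = 77 + -5.3606 = 71.6 dB

71.6


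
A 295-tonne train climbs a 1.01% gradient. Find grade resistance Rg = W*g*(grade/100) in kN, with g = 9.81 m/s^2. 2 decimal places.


Rg = W * 9.81 * grade / 100
Rg = 295 * 9.81 * 1.01 / 100
Rg = 2893.95 * 0.0101
Rg = 29.23 kN

29.23


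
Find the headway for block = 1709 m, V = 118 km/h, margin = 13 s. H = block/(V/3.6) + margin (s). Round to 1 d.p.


V = 118 / 3.6 = 32.7778 m/s
Block traversal time = 1709 / 32.7778 = 52.139 s
Headway = 52.139 + 13
Headway = 65.1 s

65.1


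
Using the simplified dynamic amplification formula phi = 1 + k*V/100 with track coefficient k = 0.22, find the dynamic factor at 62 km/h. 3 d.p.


phi = 1 + k * V / 100
phi = 1 + 0.22 * 62 / 100
phi = 1 + 0.1364
phi = 1.136

1.136


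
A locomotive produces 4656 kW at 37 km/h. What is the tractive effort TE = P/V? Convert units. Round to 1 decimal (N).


Convert: P = 4656 kW = 4656000 W
V = 37 / 3.6 = 10.2778 m/s
TE = 4656000 / 10.2778
TE = 453016.2 N

453016.2


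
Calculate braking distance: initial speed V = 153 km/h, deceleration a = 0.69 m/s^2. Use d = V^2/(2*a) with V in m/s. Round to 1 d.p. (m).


Convert speed: V = 153 / 3.6 = 42.5 m/s
V^2 = 1806.25
d = 1806.25 / (2 * 0.69)
d = 1806.25 / 1.38
d = 1308.9 m

1308.9


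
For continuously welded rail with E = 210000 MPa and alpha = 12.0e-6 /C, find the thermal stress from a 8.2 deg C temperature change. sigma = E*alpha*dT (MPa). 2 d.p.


sigma = E * alpha * dT
sigma = 210000 * 12.0e-6 * 8.2
sigma = 2.52 * 8.2
sigma = 20.66 MPa

20.66


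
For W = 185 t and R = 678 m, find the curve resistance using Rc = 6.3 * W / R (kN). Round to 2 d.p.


Rc = 6.3 * W / R
Rc = 6.3 * 185 / 678
Rc = 1165.5 / 678
Rc = 1.72 kN

1.72


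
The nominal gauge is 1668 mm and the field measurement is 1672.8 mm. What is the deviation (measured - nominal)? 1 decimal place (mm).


Deviation = measured - nominal
Deviation = 1672.8 - 1668
Deviation = 4.8 mm

4.8


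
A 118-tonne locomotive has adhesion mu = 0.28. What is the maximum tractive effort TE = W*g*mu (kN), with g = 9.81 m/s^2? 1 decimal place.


TE_max = W * g * mu
TE_max = 118 * 9.81 * 0.28
TE_max = 1157.58 * 0.28
TE_max = 324.1 kN

324.1


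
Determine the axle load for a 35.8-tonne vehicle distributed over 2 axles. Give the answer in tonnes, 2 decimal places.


Load per axle = total weight / number of axles
Load = 35.8 / 2
Load = 17.90 tonnes

17.90


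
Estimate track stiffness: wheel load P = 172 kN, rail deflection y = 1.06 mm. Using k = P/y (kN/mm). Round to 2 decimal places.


Track stiffness k = P / y
k = 172 / 1.06
k = 162.26 kN/mm

162.26


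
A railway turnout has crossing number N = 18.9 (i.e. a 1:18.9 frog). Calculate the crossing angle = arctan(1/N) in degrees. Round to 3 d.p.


1/N = 1/18.9 = 0.05291
angle = arctan(0.05291) = 0.052861 rad
angle = 0.052861 * 180/pi = 3.029 degrees

3.029


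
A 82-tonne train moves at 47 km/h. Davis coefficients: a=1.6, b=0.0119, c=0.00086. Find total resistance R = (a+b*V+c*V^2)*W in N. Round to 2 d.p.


b*V = 0.0119 * 47 = 0.5593
c*V^2 = 0.00086 * 2209 = 1.89974
R_per_t = 1.6 + 0.5593 + 1.89974 = 4.05904 N/t
R_total = 4.05904 * 82 = 332.84 N

332.84


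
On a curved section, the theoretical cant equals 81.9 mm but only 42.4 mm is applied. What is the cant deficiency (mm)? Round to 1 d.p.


Cant deficiency = equilibrium cant - actual cant
CD = 81.9 - 42.4
CD = 39.5 mm

39.5


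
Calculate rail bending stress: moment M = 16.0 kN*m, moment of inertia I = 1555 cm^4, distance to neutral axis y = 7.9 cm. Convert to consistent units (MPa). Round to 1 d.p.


Convert units:
M = 16.0 kN*m = 16000000 N*mm
y = 7.9 cm = 79 mm
I = 1555 cm^4 = 15550000 mm^4
sigma = 16000000 * 79 / 15550000
sigma = 81.3 MPa

81.3


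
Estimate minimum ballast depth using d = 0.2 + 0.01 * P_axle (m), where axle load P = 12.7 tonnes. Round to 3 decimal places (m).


d = 0.2 + 0.01 * 12.7
d = 0.2 + 0.127
d = 0.327 m

0.327


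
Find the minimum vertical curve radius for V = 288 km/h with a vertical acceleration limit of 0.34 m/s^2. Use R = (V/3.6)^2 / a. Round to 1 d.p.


Convert speed: V = 288 / 3.6 = 80.0 m/s
V^2 = 6400.0 m^2/s^2
R_v = 6400.0 / 0.34
R_v = 18823.5 m

18823.5


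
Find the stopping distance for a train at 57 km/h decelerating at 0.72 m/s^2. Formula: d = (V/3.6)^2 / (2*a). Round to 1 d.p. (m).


Convert speed: V = 57 / 3.6 = 15.8333 m/s
V^2 = 250.6944
d = 250.6944 / (2 * 0.72)
d = 250.6944 / 1.44
d = 174.1 m

174.1


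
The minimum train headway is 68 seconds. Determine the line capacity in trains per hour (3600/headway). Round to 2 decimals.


Capacity = 3600 / headway
Capacity = 3600 / 68
Capacity = 52.94 trains/hour

52.94


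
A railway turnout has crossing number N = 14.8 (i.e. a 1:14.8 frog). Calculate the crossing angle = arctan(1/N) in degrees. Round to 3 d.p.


1/N = 1/14.8 = 0.067568
angle = arctan(0.067568) = 0.067465 rad
angle = 0.067465 * 180/pi = 3.865 degrees

3.865


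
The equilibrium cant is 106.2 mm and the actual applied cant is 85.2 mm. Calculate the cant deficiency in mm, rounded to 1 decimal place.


Cant deficiency = equilibrium cant - actual cant
CD = 106.2 - 85.2
CD = 21.0 mm

21.0


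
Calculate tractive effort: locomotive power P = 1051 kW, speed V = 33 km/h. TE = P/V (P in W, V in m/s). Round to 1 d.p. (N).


Convert: P = 1051 kW = 1051000 W
V = 33 / 3.6 = 9.1667 m/s
TE = 1051000 / 9.1667
TE = 114654.5 N

114654.5


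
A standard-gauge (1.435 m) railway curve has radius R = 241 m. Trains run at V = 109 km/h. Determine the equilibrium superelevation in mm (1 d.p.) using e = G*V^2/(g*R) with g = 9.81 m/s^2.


Convert speed: V = 109 / 3.6 = 30.2778 m/s
Apply formula: e = 1.435 * 30.2778^2 / (9.81 * 241)
e = 1.435 * 916.7438 / 2364.21
e = 0.556434 m = 556.4 mm

556.4


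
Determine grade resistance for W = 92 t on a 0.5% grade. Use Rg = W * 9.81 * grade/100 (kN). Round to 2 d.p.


Rg = W * 9.81 * grade / 100
Rg = 92 * 9.81 * 0.5 / 100
Rg = 902.52 * 0.005
Rg = 4.51 kN

4.51


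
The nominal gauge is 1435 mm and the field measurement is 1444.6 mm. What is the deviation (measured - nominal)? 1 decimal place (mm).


Deviation = measured - nominal
Deviation = 1444.6 - 1435
Deviation = 9.6 mm

9.6


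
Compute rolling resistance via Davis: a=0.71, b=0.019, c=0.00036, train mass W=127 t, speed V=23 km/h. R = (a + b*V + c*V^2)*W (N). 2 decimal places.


b*V = 0.019 * 23 = 0.437
c*V^2 = 0.00036 * 529 = 0.19044
R_per_t = 0.71 + 0.437 + 0.19044 = 1.33744 N/t
R_total = 1.33744 * 127 = 169.85 N

169.85


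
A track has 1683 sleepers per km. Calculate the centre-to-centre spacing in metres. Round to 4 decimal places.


Spacing = 1000 m / number of sleepers
Spacing = 1000 / 1683
Spacing = 0.5942 m

0.5942


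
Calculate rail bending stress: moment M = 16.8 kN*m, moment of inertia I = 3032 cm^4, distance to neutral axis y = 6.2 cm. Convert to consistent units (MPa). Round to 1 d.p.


Convert units:
M = 16.8 kN*m = 16800000 N*mm
y = 6.2 cm = 62 mm
I = 3032 cm^4 = 30320000 mm^4
sigma = 16800000 * 62 / 30320000
sigma = 34.4 MPa

34.4


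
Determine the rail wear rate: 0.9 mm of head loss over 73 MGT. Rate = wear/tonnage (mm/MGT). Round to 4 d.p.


Wear rate = total wear / cumulative tonnage
Rate = 0.9 / 73
Rate = 0.0123 mm/MGT

0.0123


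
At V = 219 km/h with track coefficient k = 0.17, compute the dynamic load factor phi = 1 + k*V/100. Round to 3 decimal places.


phi = 1 + k * V / 100
phi = 1 + 0.17 * 219 / 100
phi = 1 + 0.3723
phi = 1.372

1.372


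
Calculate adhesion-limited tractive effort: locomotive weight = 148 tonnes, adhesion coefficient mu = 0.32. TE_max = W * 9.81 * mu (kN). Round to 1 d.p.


TE_max = W * g * mu
TE_max = 148 * 9.81 * 0.32
TE_max = 1451.88 * 0.32
TE_max = 464.6 kN

464.6


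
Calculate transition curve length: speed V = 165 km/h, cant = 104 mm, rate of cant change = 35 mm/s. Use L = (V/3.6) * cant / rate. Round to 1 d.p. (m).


Convert speed: V = 165 / 3.6 = 45.8333 m/s
L = 45.8333 * 104 / 35
L = 4766.6667 / 35
L = 136.2 m

136.2


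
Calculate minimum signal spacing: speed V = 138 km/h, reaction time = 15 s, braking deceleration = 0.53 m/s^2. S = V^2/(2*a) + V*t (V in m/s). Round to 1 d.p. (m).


V = 138 / 3.6 = 38.3333 m/s
Braking distance = 38.3333^2 / (2*0.53) = 1386.2683 m
Sighting distance = 38.3333 * 15 = 575.0 m
S = 1386.2683 + 575.0 = 1961.3 m

1961.3


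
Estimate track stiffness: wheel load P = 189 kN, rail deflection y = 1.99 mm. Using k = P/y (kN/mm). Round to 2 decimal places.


Track stiffness k = P / y
k = 189 / 1.99
k = 94.97 kN/mm

94.97


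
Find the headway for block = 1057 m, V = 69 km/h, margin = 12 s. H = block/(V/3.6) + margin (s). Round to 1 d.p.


V = 69 / 3.6 = 19.1667 m/s
Block traversal time = 1057 / 19.1667 = 55.1478 s
Headway = 55.1478 + 12
Headway = 67.1 s

67.1


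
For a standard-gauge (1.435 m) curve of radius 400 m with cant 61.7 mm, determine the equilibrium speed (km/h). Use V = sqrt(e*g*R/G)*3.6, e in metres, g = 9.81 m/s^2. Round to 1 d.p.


Convert cant: e = 61.7 mm = 0.0617 m
V_ms = sqrt(0.0617 * 9.81 * 400 / 1.435)
V_ms = sqrt(168.718328) = 12.9892 m/s
V = 12.9892 * 3.6 = 46.8 km/h

46.8


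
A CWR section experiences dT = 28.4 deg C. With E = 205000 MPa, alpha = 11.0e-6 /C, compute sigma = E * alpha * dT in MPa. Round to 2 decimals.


sigma = E * alpha * dT
sigma = 205000 * 11.0e-6 * 28.4
sigma = 2.255 * 28.4
sigma = 64.04 MPa

64.04


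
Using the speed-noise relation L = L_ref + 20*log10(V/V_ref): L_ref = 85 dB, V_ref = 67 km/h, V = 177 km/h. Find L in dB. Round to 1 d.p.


V/V_ref = 177 / 67 = 2.641791
log10(2.641791) = 0.421898
20 * 0.421898 = 8.438
L = 85 + 8.438 = 93.4 dB

93.4


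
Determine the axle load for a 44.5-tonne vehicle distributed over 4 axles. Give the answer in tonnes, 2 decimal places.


Load per axle = total weight / number of axles
Load = 44.5 / 4
Load = 11.13 tonnes

11.13


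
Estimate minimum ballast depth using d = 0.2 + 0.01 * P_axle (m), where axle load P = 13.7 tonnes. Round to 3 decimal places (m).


d = 0.2 + 0.01 * 13.7
d = 0.2 + 0.137
d = 0.337 m

0.337


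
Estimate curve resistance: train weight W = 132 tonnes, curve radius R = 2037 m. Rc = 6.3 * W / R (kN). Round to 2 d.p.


Rc = 6.3 * W / R
Rc = 6.3 * 132 / 2037
Rc = 831.6 / 2037
Rc = 0.41 kN

0.41


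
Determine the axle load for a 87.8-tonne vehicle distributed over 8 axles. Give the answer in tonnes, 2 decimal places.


Load per axle = total weight / number of axles
Load = 87.8 / 8
Load = 10.98 tonnes

10.98


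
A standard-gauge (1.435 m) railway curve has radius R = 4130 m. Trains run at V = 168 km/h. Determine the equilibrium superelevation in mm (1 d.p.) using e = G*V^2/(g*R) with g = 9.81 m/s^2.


Convert speed: V = 168 / 3.6 = 46.6667 m/s
Apply formula: e = 1.435 * 46.6667^2 / (9.81 * 4130)
e = 1.435 * 2177.7778 / 40515.3
e = 0.077134 m = 77.1 mm

77.1


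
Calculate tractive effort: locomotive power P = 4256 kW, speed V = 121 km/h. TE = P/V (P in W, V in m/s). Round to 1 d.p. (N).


Convert: P = 4256 kW = 4256000 W
V = 121 / 3.6 = 33.6111 m/s
TE = 4256000 / 33.6111
TE = 126624.8 N

126624.8


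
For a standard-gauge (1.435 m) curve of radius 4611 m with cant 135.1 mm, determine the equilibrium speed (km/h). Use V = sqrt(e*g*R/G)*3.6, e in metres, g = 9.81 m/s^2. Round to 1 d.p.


Convert cant: e = 135.1 mm = 0.1351 m
V_ms = sqrt(0.1351 * 9.81 * 4611 / 1.435)
V_ms = sqrt(4258.607137) = 65.258 m/s
V = 65.258 * 3.6 = 234.9 km/h

234.9


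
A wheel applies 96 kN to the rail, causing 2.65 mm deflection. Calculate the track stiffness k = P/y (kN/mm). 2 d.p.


Track stiffness k = P / y
k = 96 / 2.65
k = 36.23 kN/mm

36.23


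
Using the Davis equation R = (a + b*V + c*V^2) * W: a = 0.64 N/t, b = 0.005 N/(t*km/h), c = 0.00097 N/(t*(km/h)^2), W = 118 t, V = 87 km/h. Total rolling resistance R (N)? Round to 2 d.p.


b*V = 0.005 * 87 = 0.435
c*V^2 = 0.00097 * 7569 = 7.34193
R_per_t = 0.64 + 0.435 + 7.34193 = 8.41693 N/t
R_total = 8.41693 * 118 = 993.20 N

993.20


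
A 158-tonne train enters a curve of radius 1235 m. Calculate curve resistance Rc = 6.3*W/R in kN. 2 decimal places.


Rc = 6.3 * W / R
Rc = 6.3 * 158 / 1235
Rc = 995.4 / 1235
Rc = 0.81 kN

0.81


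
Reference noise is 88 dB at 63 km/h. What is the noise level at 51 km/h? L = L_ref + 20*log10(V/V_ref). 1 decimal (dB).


V/V_ref = 51 / 63 = 0.809524
log10(0.809524) = -0.09177
20 * -0.09177 = -1.8354
L = 88 + -1.8354 = 86.2 dB

86.2


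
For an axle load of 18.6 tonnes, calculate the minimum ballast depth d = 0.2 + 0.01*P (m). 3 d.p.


d = 0.2 + 0.01 * 18.6
d = 0.2 + 0.186
d = 0.386 m

0.386


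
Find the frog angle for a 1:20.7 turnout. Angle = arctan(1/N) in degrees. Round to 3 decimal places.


1/N = 1/20.7 = 0.048309
angle = arctan(0.048309) = 0.048272 rad
angle = 0.048272 * 180/pi = 2.766 degrees

2.766


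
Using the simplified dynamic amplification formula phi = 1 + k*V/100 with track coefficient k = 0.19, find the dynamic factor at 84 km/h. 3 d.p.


phi = 1 + k * V / 100
phi = 1 + 0.19 * 84 / 100
phi = 1 + 0.1596
phi = 1.160

1.160


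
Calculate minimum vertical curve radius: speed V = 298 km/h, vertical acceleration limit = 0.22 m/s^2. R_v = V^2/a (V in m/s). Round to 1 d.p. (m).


Convert speed: V = 298 / 3.6 = 82.7778 m/s
V^2 = 6852.1605 m^2/s^2
R_v = 6852.1605 / 0.22
R_v = 31146.2 m

31146.2


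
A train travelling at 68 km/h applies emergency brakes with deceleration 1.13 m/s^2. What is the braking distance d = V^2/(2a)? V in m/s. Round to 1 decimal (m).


Convert speed: V = 68 / 3.6 = 18.8889 m/s
V^2 = 356.7901
d = 356.7901 / (2 * 1.13)
d = 356.7901 / 2.26
d = 157.9 m

157.9


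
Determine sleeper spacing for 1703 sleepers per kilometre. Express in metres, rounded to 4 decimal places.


Spacing = 1000 m / number of sleepers
Spacing = 1000 / 1703
Spacing = 0.5872 m

0.5872


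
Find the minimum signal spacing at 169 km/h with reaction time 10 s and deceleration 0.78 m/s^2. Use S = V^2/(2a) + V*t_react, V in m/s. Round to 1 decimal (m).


V = 169 / 3.6 = 46.9444 m/s
Braking distance = 46.9444^2 / (2*0.78) = 1412.68 m
Sighting distance = 46.9444 * 10 = 469.4444 m
S = 1412.68 + 469.4444 = 1882.1 m

1882.1


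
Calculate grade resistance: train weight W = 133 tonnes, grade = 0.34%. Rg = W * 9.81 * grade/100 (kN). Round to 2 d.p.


Rg = W * 9.81 * grade / 100
Rg = 133 * 9.81 * 0.34 / 100
Rg = 1304.73 * 0.0034
Rg = 4.44 kN

4.44


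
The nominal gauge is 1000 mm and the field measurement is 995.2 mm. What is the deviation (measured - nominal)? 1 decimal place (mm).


Deviation = measured - nominal
Deviation = 995.2 - 1000
Deviation = -4.8 mm

-4.8


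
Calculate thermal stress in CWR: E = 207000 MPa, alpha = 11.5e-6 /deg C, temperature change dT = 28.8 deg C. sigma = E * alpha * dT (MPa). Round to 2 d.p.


sigma = E * alpha * dT
sigma = 207000 * 11.5e-6 * 28.8
sigma = 2.3805 * 28.8
sigma = 68.56 MPa

68.56


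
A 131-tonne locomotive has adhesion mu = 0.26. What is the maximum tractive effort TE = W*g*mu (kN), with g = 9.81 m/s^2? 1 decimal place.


TE_max = W * g * mu
TE_max = 131 * 9.81 * 0.26
TE_max = 1285.11 * 0.26
TE_max = 334.1 kN

334.1


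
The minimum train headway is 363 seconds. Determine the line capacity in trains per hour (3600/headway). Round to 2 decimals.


Capacity = 3600 / headway
Capacity = 3600 / 363
Capacity = 9.92 trains/hour

9.92


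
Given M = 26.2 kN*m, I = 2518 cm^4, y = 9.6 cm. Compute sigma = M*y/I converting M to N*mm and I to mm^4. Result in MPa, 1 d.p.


Convert units:
M = 26.2 kN*m = 26200000 N*mm
y = 9.6 cm = 96 mm
I = 2518 cm^4 = 25180000 mm^4
sigma = 26200000 * 96 / 25180000
sigma = 99.9 MPa

99.9


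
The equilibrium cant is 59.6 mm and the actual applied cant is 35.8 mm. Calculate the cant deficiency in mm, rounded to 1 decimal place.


Cant deficiency = equilibrium cant - actual cant
CD = 59.6 - 35.8
CD = 23.8 mm

23.8


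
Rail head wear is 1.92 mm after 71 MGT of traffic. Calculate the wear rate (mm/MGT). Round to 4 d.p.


Wear rate = total wear / cumulative tonnage
Rate = 1.92 / 71
Rate = 0.0270 mm/MGT

0.0270


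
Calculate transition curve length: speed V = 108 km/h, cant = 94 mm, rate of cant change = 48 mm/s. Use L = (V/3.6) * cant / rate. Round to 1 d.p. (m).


Convert speed: V = 108 / 3.6 = 30.0 m/s
L = 30.0 * 94 / 48
L = 2820.0 / 48
L = 58.8 m

58.8


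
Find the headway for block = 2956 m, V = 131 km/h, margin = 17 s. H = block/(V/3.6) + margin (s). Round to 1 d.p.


V = 131 / 3.6 = 36.3889 m/s
Block traversal time = 2956 / 36.3889 = 81.2336 s
Headway = 81.2336 + 17
Headway = 98.2 s

98.2


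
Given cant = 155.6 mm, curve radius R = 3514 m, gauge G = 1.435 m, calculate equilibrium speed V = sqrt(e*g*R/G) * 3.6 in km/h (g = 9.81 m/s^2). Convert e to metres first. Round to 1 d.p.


Convert cant: e = 155.6 mm = 0.1556 m
V_ms = sqrt(0.1556 * 9.81 * 3514 / 1.435)
V_ms = sqrt(3737.906693) = 61.1384 m/s
V = 61.1384 * 3.6 = 220.1 km/h

220.1


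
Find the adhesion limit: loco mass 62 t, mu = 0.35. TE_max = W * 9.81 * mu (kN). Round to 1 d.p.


TE_max = W * g * mu
TE_max = 62 * 9.81 * 0.35
TE_max = 608.22 * 0.35
TE_max = 212.9 kN

212.9


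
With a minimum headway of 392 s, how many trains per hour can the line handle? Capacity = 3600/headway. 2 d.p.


Capacity = 3600 / headway
Capacity = 3600 / 392
Capacity = 9.18 trains/hour

9.18


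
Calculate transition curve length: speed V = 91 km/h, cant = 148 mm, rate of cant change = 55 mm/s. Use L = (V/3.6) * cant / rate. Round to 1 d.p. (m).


Convert speed: V = 91 / 3.6 = 25.2778 m/s
L = 25.2778 * 148 / 55
L = 3741.1111 / 55
L = 68.0 m

68.0


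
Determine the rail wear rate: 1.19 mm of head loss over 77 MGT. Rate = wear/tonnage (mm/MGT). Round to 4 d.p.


Wear rate = total wear / cumulative tonnage
Rate = 1.19 / 77
Rate = 0.0155 mm/MGT

0.0155


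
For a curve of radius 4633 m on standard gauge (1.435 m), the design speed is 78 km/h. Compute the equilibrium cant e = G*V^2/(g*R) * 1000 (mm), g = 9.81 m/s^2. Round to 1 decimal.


Convert speed: V = 78 / 3.6 = 21.6667 m/s
Apply formula: e = 1.435 * 21.6667^2 / (9.81 * 4633)
e = 1.435 * 469.4444 / 45449.73
e = 0.014822 m = 14.8 mm

14.8


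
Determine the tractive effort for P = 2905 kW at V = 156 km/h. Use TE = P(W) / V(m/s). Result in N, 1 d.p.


Convert: P = 2905 kW = 2905000 W
V = 156 / 3.6 = 43.3333 m/s
TE = 2905000 / 43.3333
TE = 67038.5 N

67038.5


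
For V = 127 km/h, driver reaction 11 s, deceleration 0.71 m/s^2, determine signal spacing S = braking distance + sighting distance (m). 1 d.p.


V = 127 / 3.6 = 35.2778 m/s
Braking distance = 35.2778^2 / (2*0.71) = 876.4237 m
Sighting distance = 35.2778 * 11 = 388.0556 m
S = 876.4237 + 388.0556 = 1264.5 m

1264.5


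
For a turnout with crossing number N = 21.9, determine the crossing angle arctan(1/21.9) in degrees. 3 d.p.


1/N = 1/21.9 = 0.045662
angle = arctan(0.045662) = 0.04563 rad
angle = 0.04563 * 180/pi = 2.614 degrees

2.614


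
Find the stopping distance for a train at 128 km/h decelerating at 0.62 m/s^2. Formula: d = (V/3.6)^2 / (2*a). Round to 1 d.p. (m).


Convert speed: V = 128 / 3.6 = 35.5556 m/s
V^2 = 1264.1975
d = 1264.1975 / (2 * 0.62)
d = 1264.1975 / 1.24
d = 1019.5 m

1019.5


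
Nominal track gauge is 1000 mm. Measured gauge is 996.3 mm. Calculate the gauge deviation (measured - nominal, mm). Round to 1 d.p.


Deviation = measured - nominal
Deviation = 996.3 - 1000
Deviation = -3.7 mm

-3.7


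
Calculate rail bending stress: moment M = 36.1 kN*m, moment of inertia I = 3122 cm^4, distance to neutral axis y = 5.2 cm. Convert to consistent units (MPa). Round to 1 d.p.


Convert units:
M = 36.1 kN*m = 36100000 N*mm
y = 5.2 cm = 52 mm
I = 3122 cm^4 = 31220000 mm^4
sigma = 36100000 * 52 / 31220000
sigma = 60.1 MPa

60.1


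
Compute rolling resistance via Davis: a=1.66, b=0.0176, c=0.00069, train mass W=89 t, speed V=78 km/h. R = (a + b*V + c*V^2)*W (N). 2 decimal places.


b*V = 0.0176 * 78 = 1.3728
c*V^2 = 0.00069 * 6084 = 4.19796
R_per_t = 1.66 + 1.3728 + 4.19796 = 7.23076 N/t
R_total = 7.23076 * 89 = 643.54 N

643.54


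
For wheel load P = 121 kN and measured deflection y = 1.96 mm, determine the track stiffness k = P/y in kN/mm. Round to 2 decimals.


Track stiffness k = P / y
k = 121 / 1.96
k = 61.73 kN/mm

61.73


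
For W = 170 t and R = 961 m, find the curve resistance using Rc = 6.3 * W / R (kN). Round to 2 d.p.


Rc = 6.3 * W / R
Rc = 6.3 * 170 / 961
Rc = 1071.0 / 961
Rc = 1.11 kN

1.11


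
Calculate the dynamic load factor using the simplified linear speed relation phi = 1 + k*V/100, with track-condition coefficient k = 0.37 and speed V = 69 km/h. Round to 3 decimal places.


phi = 1 + k * V / 100
phi = 1 + 0.37 * 69 / 100
phi = 1 + 0.2553
phi = 1.255

1.255


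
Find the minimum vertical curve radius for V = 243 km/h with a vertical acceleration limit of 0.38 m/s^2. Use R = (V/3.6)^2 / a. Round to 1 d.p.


Convert speed: V = 243 / 3.6 = 67.5 m/s
V^2 = 4556.25 m^2/s^2
R_v = 4556.25 / 0.38
R_v = 11990.1 m

11990.1


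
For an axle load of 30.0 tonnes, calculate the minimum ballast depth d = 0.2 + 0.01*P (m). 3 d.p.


d = 0.2 + 0.01 * 30.0
d = 0.2 + 0.3
d = 0.500 m

0.500


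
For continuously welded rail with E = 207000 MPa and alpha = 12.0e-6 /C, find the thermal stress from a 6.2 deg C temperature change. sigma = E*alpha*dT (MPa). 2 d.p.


sigma = E * alpha * dT
sigma = 207000 * 12.0e-6 * 6.2
sigma = 2.484 * 6.2
sigma = 15.40 MPa

15.40


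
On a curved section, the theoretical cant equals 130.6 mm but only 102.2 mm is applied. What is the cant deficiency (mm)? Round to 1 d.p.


Cant deficiency = equilibrium cant - actual cant
CD = 130.6 - 102.2
CD = 28.4 mm

28.4


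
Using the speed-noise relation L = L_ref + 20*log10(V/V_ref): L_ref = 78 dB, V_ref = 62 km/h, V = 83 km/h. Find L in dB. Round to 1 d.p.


V/V_ref = 83 / 62 = 1.33871
log10(1.33871) = 0.126686
20 * 0.126686 = 2.5337
L = 78 + 2.5337 = 80.5 dB

80.5


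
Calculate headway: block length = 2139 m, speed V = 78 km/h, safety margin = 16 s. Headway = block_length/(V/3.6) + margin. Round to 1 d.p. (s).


V = 78 / 3.6 = 21.6667 m/s
Block traversal time = 2139 / 21.6667 = 98.7231 s
Headway = 98.7231 + 16
Headway = 114.7 s

114.7


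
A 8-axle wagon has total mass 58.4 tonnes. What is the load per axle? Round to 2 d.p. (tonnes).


Load per axle = total weight / number of axles
Load = 58.4 / 8
Load = 7.30 tonnes

7.30


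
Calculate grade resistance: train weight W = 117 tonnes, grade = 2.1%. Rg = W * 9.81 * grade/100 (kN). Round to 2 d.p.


Rg = W * 9.81 * grade / 100
Rg = 117 * 9.81 * 2.1 / 100
Rg = 1147.77 * 0.021
Rg = 24.10 kN

24.10


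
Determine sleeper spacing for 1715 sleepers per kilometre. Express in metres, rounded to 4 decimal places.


Spacing = 1000 m / number of sleepers
Spacing = 1000 / 1715
Spacing = 0.5831 m

0.5831


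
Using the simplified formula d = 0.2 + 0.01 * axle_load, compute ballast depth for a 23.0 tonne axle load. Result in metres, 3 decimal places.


d = 0.2 + 0.01 * 23.0
d = 0.2 + 0.23
d = 0.430 m

0.430


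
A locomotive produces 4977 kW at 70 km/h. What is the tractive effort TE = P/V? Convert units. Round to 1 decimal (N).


Convert: P = 4977 kW = 4977000 W
V = 70 / 3.6 = 19.4444 m/s
TE = 4977000 / 19.4444
TE = 255960.0 N

255960.0


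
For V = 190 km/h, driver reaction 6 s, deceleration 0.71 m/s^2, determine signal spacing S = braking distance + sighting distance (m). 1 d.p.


V = 190 / 3.6 = 52.7778 m/s
Braking distance = 52.7778^2 / (2*0.71) = 1961.6154 m
Sighting distance = 52.7778 * 6 = 316.6667 m
S = 1961.6154 + 316.6667 = 2278.3 m

2278.3


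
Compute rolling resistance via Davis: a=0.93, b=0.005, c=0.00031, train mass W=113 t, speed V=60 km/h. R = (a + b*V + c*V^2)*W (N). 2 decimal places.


b*V = 0.005 * 60 = 0.3
c*V^2 = 0.00031 * 3600 = 1.116
R_per_t = 0.93 + 0.3 + 1.116 = 2.346 N/t
R_total = 2.346 * 113 = 265.10 N

265.10


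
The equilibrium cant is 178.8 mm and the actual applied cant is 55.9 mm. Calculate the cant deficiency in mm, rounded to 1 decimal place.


Cant deficiency = equilibrium cant - actual cant
CD = 178.8 - 55.9
CD = 122.9 mm

122.9


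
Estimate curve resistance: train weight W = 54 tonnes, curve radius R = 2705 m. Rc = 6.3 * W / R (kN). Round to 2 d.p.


Rc = 6.3 * W / R
Rc = 6.3 * 54 / 2705
Rc = 340.2 / 2705
Rc = 0.13 kN

0.13


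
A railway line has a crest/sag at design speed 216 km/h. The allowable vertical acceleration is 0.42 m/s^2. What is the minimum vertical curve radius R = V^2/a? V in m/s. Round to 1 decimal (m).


Convert speed: V = 216 / 3.6 = 60.0 m/s
V^2 = 3600.0 m^2/s^2
R_v = 3600.0 / 0.42
R_v = 8571.4 m

8571.4


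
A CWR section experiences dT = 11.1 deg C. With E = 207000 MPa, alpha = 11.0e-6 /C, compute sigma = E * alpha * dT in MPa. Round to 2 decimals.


sigma = E * alpha * dT
sigma = 207000 * 11.0e-6 * 11.1
sigma = 2.277 * 11.1
sigma = 25.27 MPa

25.27


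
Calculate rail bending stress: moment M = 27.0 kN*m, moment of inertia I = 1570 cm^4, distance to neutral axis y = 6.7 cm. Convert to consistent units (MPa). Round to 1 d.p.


Convert units:
M = 27.0 kN*m = 27000000 N*mm
y = 6.7 cm = 67 mm
I = 1570 cm^4 = 15700000 mm^4
sigma = 27000000 * 67 / 15700000
sigma = 115.2 MPa

115.2


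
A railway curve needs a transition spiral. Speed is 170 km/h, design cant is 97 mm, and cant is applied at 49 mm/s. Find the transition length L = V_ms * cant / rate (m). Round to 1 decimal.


Convert speed: V = 170 / 3.6 = 47.2222 m/s
L = 47.2222 * 97 / 49
L = 4580.5556 / 49
L = 93.5 m

93.5


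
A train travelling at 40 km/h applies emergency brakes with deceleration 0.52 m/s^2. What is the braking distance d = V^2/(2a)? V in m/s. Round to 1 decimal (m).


Convert speed: V = 40 / 3.6 = 11.1111 m/s
V^2 = 123.4568
d = 123.4568 / (2 * 0.52)
d = 123.4568 / 1.04
d = 118.7 m

118.7


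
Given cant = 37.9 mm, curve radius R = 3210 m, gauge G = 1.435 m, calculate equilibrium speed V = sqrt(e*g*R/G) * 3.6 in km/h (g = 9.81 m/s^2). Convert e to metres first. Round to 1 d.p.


Convert cant: e = 37.9 mm = 0.0379 m
V_ms = sqrt(0.0379 * 9.81 * 3210 / 1.435)
V_ms = sqrt(831.689749) = 28.839 m/s
V = 28.839 * 3.6 = 103.8 km/h

103.8


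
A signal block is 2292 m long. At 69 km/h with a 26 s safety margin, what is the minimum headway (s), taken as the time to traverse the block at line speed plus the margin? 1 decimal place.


V = 69 / 3.6 = 19.1667 m/s
Block traversal time = 2292 / 19.1667 = 119.5826 s
Headway = 119.5826 + 26
Headway = 145.6 s

145.6


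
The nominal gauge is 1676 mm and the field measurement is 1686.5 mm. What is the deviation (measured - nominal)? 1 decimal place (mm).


Deviation = measured - nominal
Deviation = 1686.5 - 1676
Deviation = 10.5 mm

10.5


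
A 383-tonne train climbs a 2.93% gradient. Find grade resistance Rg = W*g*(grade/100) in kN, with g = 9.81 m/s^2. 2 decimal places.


Rg = W * 9.81 * grade / 100
Rg = 383 * 9.81 * 2.93 / 100
Rg = 3757.23 * 0.0293
Rg = 110.09 kN

110.09


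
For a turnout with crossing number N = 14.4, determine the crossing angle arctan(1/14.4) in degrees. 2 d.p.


1/N = 1/14.4 = 0.069444
angle = arctan(0.069444) = 0.069333 rad
angle = 0.069333 * 180/pi = 3.97 degrees

3.97


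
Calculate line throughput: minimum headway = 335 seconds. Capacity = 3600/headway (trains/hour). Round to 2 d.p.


Capacity = 3600 / headway
Capacity = 3600 / 335
Capacity = 10.75 trains/hour

10.75


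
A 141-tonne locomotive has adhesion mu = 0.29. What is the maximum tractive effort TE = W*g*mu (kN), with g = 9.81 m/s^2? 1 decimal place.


TE_max = W * g * mu
TE_max = 141 * 9.81 * 0.29
TE_max = 1383.21 * 0.29
TE_max = 401.1 kN

401.1


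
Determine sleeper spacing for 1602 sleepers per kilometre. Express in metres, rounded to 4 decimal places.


Spacing = 1000 m / number of sleepers
Spacing = 1000 / 1602
Spacing = 0.6242 m

0.6242


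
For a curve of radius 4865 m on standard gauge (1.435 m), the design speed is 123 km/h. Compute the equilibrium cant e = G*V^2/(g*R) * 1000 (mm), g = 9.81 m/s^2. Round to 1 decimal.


Convert speed: V = 123 / 3.6 = 34.1667 m/s
Apply formula: e = 1.435 * 34.1667^2 / (9.81 * 4865)
e = 1.435 * 1167.3611 / 47725.65
e = 0.0351 m = 35.1 mm

35.1


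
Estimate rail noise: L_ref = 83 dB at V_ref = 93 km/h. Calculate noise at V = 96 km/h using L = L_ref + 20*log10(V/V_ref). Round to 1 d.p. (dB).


V/V_ref = 96 / 93 = 1.032258
log10(1.032258) = 0.013788
20 * 0.013788 = 0.2758
L = 83 + 0.2758 = 83.3 dB

83.3


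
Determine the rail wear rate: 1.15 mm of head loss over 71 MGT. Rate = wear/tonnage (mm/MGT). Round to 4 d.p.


Wear rate = total wear / cumulative tonnage
Rate = 1.15 / 71
Rate = 0.0162 mm/MGT

0.0162


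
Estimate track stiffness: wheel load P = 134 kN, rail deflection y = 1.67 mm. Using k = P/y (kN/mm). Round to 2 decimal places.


Track stiffness k = P / y
k = 134 / 1.67
k = 80.24 kN/mm

80.24


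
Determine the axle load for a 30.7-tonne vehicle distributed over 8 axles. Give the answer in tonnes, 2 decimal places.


Load per axle = total weight / number of axles
Load = 30.7 / 8
Load = 3.84 tonnes

3.84


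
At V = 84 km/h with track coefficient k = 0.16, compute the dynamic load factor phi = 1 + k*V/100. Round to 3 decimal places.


phi = 1 + k * V / 100
phi = 1 + 0.16 * 84 / 100
phi = 1 + 0.1344
phi = 1.134

1.134


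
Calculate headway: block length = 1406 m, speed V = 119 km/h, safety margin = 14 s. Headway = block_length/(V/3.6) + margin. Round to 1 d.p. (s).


V = 119 / 3.6 = 33.0556 m/s
Block traversal time = 1406 / 33.0556 = 42.5345 s
Headway = 42.5345 + 14
Headway = 56.5 s

56.5


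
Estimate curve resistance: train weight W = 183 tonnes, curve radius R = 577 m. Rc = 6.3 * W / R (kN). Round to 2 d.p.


Rc = 6.3 * W / R
Rc = 6.3 * 183 / 577
Rc = 1152.9 / 577
Rc = 2.00 kN

2.00


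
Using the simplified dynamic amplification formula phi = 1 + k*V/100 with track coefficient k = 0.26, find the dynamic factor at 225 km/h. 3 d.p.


phi = 1 + k * V / 100
phi = 1 + 0.26 * 225 / 100
phi = 1 + 0.585
phi = 1.585

1.585


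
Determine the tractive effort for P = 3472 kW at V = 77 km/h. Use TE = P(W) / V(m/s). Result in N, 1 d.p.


Convert: P = 3472 kW = 3472000 W
V = 77 / 3.6 = 21.3889 m/s
TE = 3472000 / 21.3889
TE = 162327.3 N

162327.3


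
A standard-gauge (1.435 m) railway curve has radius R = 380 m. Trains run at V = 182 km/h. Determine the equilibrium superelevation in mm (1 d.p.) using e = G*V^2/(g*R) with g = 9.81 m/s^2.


Convert speed: V = 182 / 3.6 = 50.5556 m/s
Apply formula: e = 1.435 * 50.5556^2 / (9.81 * 380)
e = 1.435 * 2555.8642 / 3727.8
e = 0.983869 m = 983.9 mm

983.9


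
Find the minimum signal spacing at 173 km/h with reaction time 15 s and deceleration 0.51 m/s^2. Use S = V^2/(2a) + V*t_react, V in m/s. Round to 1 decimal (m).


V = 173 / 3.6 = 48.0556 m/s
Braking distance = 48.0556^2 / (2*0.51) = 2264.0553 m
Sighting distance = 48.0556 * 15 = 720.8333 m
S = 2264.0553 + 720.8333 = 2984.9 m

2984.9


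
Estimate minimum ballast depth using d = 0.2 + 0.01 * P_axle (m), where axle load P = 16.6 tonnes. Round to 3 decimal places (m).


d = 0.2 + 0.01 * 16.6
d = 0.2 + 0.166
d = 0.366 m

0.366


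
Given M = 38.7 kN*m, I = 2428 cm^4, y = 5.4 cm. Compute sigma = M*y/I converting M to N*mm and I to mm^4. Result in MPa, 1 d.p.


Convert units:
M = 38.7 kN*m = 38700000 N*mm
y = 5.4 cm = 54 mm
I = 2428 cm^4 = 24280000 mm^4
sigma = 38700000 * 54 / 24280000
sigma = 86.1 MPa

86.1


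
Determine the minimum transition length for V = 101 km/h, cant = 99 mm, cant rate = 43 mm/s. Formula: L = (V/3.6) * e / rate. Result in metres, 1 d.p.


Convert speed: V = 101 / 3.6 = 28.0556 m/s
L = 28.0556 * 99 / 43
L = 2777.5 / 43
L = 64.6 m

64.6


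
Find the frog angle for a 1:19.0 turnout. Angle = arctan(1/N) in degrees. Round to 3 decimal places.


1/N = 1/19.0 = 0.052632
angle = arctan(0.052632) = 0.052583 rad
angle = 0.052583 * 180/pi = 3.013 degrees

3.013


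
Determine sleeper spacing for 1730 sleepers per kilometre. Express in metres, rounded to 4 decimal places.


Spacing = 1000 m / number of sleepers
Spacing = 1000 / 1730
Spacing = 0.5780 m

0.5780


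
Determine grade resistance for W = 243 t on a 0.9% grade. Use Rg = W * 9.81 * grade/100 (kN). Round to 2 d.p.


Rg = W * 9.81 * grade / 100
Rg = 243 * 9.81 * 0.9 / 100
Rg = 2383.83 * 0.009
Rg = 21.45 kN

21.45


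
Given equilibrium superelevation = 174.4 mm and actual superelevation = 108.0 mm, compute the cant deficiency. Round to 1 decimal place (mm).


Cant deficiency = equilibrium cant - actual cant
CD = 174.4 - 108.0
CD = 66.4 mm

66.4


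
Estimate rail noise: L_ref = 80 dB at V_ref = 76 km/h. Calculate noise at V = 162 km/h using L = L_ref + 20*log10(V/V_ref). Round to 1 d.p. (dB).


V/V_ref = 162 / 76 = 2.131579
log10(2.131579) = 0.328701
20 * 0.328701 = 6.574
L = 80 + 6.574 = 86.6 dB

86.6


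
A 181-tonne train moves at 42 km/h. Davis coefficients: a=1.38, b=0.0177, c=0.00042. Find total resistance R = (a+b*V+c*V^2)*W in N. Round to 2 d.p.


b*V = 0.0177 * 42 = 0.7434
c*V^2 = 0.00042 * 1764 = 0.74088
R_per_t = 1.38 + 0.7434 + 0.74088 = 2.86428 N/t
R_total = 2.86428 * 181 = 518.43 N

518.43
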